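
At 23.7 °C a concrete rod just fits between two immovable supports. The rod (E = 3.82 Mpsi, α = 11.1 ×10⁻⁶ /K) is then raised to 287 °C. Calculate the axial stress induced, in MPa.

77.0 MPa

E = 3.82 Mpsi = 26.34 GPa.
ΔT = 263.3 K. Constrained thermal stress σ = E·α·ΔT = 26.34×10³ MPa × 11.1×10⁻⁶ × 263.3 = 77.0 MPa (compressive).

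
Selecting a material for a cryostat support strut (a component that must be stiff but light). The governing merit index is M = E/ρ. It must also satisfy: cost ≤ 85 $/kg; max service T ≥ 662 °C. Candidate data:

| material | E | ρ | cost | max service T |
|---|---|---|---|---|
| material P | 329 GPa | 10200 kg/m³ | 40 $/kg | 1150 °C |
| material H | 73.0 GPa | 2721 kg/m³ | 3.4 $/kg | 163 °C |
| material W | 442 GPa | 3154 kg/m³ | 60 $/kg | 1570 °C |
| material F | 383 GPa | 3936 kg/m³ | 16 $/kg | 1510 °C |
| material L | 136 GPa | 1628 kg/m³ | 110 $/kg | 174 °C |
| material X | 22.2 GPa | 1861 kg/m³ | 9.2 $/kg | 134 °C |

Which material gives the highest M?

Screen on constraints: cost ≤ 85 $/kg; max service T ≥ 662 °C. Survivors: material P, material W, material F.
Per-candidate index values:
  material W: M = 140 MN·m/kg
  material F: M = 97.3 MN·m/kg
  material P: M = 32.3 MN·m/kg
Material W ranks first.

material W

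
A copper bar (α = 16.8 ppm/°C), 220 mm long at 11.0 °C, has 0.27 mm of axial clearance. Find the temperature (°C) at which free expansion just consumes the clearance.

α·L₀·ΔT = 0.27 mm ⇒ ΔT = 0.27 / (16.8×10⁻⁶ × 220.0) = 73.05 K.
T = 11.0 + 73.05 = 84.05 °C.

84.1 °C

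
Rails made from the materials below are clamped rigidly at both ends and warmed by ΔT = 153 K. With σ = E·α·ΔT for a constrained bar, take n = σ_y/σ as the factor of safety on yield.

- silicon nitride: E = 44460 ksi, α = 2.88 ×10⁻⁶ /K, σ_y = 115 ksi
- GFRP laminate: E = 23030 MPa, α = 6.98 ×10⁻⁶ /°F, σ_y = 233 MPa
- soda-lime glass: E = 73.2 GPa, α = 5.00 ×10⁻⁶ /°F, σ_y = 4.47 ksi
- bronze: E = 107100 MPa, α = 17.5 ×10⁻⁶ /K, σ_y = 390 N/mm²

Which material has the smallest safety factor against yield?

In consistent units (E in GPa, α in ×10⁻⁶/K, σ_y in MPa):
  silicon nitride: E = 306.5, α = 2.88, σ_y = 792.9 → σ = 135 MPa, n = 5.87
  GFRP laminate: E = 23.03, α = 12.6, σ_y = 233.0 → σ = 44.3 MPa, n = 5.26
  soda-lime glass: E = 73.20, α = 9.00, σ_y = 30.82 → σ = 101 MPa, n = 0.306
  bronze: E = 107.1, α = 17.5, σ_y = 390.0 → σ = 287 MPa, n = 1.36
Soda-lime glass has the lowest safety factor, n = 0.306.

soda-lime glass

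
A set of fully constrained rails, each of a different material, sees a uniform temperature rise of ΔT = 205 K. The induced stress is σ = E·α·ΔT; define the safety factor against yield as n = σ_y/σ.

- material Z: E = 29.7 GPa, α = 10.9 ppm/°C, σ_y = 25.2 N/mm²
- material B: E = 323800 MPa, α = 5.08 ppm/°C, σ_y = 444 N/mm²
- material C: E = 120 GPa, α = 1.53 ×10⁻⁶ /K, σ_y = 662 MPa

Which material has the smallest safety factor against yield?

With everything in SI (GPa, ×10⁻⁶/K, MPa):
  material Z: E = 29.70, α = 10.9, σ_y = 25.20 → σ = 66.4 MPa, n = 0.380
  material B: E = 323.8, α = 5.08, σ_y = 444.0 → σ = 337 MPa, n = 1.32
  material C: E = 120.0, α = 1.53, σ_y = 662.0 → σ = 37.6 MPa, n = 17.6
Smallest n: material Z with n = 0.380.

material Z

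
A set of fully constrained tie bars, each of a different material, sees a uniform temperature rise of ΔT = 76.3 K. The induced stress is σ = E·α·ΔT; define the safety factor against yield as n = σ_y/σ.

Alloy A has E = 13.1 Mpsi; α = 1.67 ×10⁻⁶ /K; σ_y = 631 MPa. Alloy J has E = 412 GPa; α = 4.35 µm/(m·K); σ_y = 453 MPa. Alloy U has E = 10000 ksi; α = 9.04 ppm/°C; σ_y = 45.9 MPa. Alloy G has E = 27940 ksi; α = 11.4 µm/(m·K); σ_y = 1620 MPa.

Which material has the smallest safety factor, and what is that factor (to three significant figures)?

alloy U, n = 0.965

Per material, after unit conversion:
  alloy A: E = 90.32, α = 1.67, σ_y = 631.0 → σ = 11.5 MPa, n = 54.8
  alloy J: E = 412.0, α = 4.35, σ_y = 453.0 → σ = 137 MPa, n = 3.31
  alloy U: E = 68.95, α = 9.04, σ_y = 45.90 → σ = 47.6 MPa, n = 0.965
  alloy G: E = 192.6, α = 11.4, σ_y = 1620 → σ = 168 MPa, n = 9.67
Smallest n: alloy U with n = 0.965.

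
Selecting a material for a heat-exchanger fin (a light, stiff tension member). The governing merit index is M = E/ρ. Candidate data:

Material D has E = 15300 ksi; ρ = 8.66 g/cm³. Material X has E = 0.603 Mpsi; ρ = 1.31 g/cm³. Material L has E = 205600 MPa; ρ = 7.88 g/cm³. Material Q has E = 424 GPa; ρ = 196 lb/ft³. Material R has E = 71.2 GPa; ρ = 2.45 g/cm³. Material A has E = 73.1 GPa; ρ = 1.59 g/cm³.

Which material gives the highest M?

Normalizing units and computing the index:
  material D: E = 105.5 GPa, ρ = 8660 kg/m³
  material X: E = 4.158 GPa, ρ = 1310 kg/m³
  material L: E = 205.6 GPa, ρ = 7880 kg/m³
  material Q: E = 424.0 GPa, ρ = 3140 kg/m³
  material R: E = 71.20 GPa, ρ = 2450 kg/m³
  material A: E = 73.10 GPa, ρ = 1590 kg/m³
  material Q: M = 135 MN·m/kg
  material A: M = 46.0 MN·m/kg
  material R: M = 29.1 MN·m/kg
  material L: M = 26.1 MN·m/kg
  material D: M = 12.2 MN·m/kg
  material X: M = 3.17 MN·m/kg
The maximum is for material Q.

material Q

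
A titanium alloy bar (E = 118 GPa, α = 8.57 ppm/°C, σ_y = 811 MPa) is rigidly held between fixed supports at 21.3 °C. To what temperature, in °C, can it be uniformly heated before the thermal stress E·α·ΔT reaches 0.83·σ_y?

687 °C

E·α·ΔT = 673.1 MPa ⇒ ΔT = 673.1 / (118.0×10³ × 8.57×10⁻⁶) = 665.6 K.
T = 21.3 + 665.6 = 686.9 °C.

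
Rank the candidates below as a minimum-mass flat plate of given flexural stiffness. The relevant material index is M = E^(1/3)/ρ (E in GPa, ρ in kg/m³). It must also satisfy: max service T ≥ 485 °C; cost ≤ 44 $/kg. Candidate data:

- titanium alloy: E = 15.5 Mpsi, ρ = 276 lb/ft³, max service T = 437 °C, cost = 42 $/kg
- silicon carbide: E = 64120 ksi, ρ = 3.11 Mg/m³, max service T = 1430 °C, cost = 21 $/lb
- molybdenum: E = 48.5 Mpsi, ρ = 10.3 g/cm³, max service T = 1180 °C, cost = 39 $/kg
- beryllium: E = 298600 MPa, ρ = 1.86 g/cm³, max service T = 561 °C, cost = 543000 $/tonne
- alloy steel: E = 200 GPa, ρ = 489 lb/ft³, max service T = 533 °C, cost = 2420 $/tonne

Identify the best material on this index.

Screen on constraints: max service T ≥ 485 °C; cost ≤ 44 $/kg. Survivors: molybdenum, alloy steel.
After converting to SI:
  molybdenum: E = 334.4 GPa, ρ = 10300 kg/m³
  alloy steel: E = 200.0 GPa, ρ = 7833 kg/m³
  alloy steel: M = 0.747×10⁻³
  molybdenum: M = 0.674×10⁻³
The maximum is for alloy steel.

alloy steel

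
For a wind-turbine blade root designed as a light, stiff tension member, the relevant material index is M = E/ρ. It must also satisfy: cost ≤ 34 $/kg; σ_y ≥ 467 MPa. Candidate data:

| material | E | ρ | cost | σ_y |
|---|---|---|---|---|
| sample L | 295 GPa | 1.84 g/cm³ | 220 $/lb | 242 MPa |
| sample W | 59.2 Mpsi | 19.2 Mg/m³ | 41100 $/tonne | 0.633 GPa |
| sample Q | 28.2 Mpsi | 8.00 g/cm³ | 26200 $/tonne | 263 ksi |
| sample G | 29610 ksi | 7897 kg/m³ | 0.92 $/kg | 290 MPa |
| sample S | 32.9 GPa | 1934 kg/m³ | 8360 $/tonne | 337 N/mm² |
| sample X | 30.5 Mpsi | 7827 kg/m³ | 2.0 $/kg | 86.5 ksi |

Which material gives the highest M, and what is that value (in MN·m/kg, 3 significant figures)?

sample X, M = 26.9 MN·m/kg

Screen on constraints: cost ≤ 34 $/kg; σ_y ≥ 467 MPa. Survivors: sample Q, sample X.
Convert each candidate to consistent units, then evaluate M:
  sample Q: E = 194.4 GPa, ρ = 8000 kg/m³
  sample X: E = 210.3 GPa, ρ = 7827 kg/m³
  sample X: M = 26.9 MN·m/kg
  sample Q: M = 24.3 MN·m/kg
Highest index: sample X.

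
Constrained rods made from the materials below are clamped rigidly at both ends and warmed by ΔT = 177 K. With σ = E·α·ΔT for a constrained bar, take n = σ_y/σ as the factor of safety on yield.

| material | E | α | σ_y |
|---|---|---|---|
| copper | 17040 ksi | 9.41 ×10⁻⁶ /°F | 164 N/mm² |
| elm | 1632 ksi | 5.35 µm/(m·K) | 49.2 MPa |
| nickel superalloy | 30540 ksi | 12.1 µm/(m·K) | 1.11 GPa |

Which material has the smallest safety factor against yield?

In consistent units (E in GPa, α in ×10⁻⁶/K, σ_y in MPa):
  copper: E = 117.5, α = 16.9, σ_y = 164.0 → σ = 352 MPa, n = 0.466
  elm: E = 11.25, α = 5.35, σ_y = 49.20 → σ = 10.7 MPa, n = 4.62
  nickel superalloy: E = 210.6, α = 12.1, σ_y = 1110 → σ = 451 MPa, n = 2.46
The minimum is copper at n = 0.466.

copper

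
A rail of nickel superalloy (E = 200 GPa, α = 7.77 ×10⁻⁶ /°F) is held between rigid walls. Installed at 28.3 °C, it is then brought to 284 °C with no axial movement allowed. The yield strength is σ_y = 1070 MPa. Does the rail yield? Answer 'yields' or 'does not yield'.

α = 7.77×10⁻⁶/°F × 9/5 = 14.0×10⁻⁶/K.
ΔT = 255.7 K. Constrained thermal stress σ = E·α·ΔT = 200.0×10³ MPa × 14.0×10⁻⁶ × 255.7 = 715 MPa (compressive).
Compare to σ_y = 1070 MPa: σ < σ_y, so it does not yield.

does not yield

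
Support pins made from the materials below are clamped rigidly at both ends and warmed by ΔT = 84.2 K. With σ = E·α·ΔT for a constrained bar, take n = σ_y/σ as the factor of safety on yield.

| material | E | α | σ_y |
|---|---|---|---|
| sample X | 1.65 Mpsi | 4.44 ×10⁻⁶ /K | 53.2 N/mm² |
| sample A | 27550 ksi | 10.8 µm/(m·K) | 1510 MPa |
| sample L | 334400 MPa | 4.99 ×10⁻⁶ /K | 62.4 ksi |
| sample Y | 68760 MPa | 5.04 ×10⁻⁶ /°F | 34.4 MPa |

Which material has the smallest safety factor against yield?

sample Y

With everything in SI (GPa, ×10⁻⁶/K, MPa):
  sample X: E = 11.38, α = 4.44, σ_y = 53.20 → σ = 4.25 MPa, n = 12.5
  sample A: E = 190.0, α = 10.8, σ_y = 1510 → σ = 173 MPa, n = 8.74
  sample L: E = 334.4, α = 4.99, σ_y = 430.2 → σ = 141 MPa, n = 3.06
  sample Y: E = 68.76, α = 9.07, σ_y = 34.40 → σ = 52.5 MPa, n = 0.655
The minimum is sample Y at n = 0.655.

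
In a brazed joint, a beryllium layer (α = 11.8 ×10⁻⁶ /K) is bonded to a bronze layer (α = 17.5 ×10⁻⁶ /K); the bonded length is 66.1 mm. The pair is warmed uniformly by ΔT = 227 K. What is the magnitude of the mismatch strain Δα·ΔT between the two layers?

1.29×10⁻³

Δα = |11.8 − 17.5|×10⁻⁶/K = 5.70×10⁻⁶/K.
Mismatch strain = Δα·ΔT = 5.70×10⁻⁶ × 227.0 = 1.29×10⁻³.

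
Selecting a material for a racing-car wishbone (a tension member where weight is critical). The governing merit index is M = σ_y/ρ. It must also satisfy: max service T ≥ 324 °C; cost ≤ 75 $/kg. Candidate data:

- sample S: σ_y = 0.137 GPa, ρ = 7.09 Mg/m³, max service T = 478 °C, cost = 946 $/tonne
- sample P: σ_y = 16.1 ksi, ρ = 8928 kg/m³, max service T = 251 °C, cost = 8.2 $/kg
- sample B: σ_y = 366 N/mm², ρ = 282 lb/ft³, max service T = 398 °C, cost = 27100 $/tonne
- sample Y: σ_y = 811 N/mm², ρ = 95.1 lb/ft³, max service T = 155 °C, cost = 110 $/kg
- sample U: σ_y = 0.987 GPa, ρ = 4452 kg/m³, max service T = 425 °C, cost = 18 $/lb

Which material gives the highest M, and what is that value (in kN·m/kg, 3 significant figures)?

sample U, M = 222 kN·m/kg

Screen on constraints: max service T ≥ 324 °C; cost ≤ 75 $/kg. Survivors: sample S, sample B, sample U.
Normalizing units and computing the index:
  sample S: σ_y = 137.0 MPa, ρ = 7090 kg/m³
  sample B: σ_y = 366.0 MPa, ρ = 4517 kg/m³
  sample U: σ_y = 987.0 MPa, ρ = 4452 kg/m³
  sample U: M = 222 kN·m/kg
  sample B: M = 81.0 kN·m/kg
  sample S: M = 19.3 kN·m/kg
The maximum is for sample U.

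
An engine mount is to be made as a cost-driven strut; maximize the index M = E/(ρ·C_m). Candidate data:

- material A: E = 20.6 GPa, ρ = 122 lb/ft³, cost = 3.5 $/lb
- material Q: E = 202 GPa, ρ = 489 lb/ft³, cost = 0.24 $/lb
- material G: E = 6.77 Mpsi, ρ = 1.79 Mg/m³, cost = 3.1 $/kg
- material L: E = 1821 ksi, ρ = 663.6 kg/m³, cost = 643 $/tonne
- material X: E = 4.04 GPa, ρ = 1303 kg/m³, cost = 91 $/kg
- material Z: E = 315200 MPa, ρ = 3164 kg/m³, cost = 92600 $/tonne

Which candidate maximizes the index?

Convert each candidate to consistent units, then evaluate M:
  material A: E = 20.60 GPa, ρ = 1954 kg/m³, cost = 7.716 $/kg
  material Q: E = 202.0 GPa, ρ = 7833 kg/m³, cost = 0.5291 $/kg
  material G: E = 46.68 GPa, ρ = 1790 kg/m³, cost = 3.100 $/kg
  material L: E = 12.56 GPa, ρ = 663.6 kg/m³, cost = 0.6430 $/kg
  material X: E = 4.040 GPa, ρ = 1303 kg/m³, cost = 91.00 $/kg
  material Z: E = 315.2 GPa, ρ = 3164 kg/m³, cost = 92.60 $/kg
  material Q: M = 48.7 MN·m per $
  material L: M = 29.4 MN·m per $
  material G: M = 8.41 MN·m per $
  material A: M = 1.37 MN·m per $
  material Z: M = 1.08 MN·m per $
  material X: M = 0.0341 MN·m per $
Material Q ranks first.

material Q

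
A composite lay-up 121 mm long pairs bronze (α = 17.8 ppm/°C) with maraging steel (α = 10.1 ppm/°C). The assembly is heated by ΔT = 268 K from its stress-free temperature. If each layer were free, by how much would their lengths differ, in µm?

Δα = |17.8 − 10.1|×10⁻⁶/K = 7.70×10⁻⁶/K.
ΔL_mismatch = Δα·L·ΔT = 7.70×10⁻⁶ × 121.0 mm × 268.0 K = 250 µm.

250 µm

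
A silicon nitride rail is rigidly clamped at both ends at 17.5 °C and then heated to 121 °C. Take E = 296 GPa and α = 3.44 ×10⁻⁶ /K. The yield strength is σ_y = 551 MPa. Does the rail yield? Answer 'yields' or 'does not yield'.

ΔT = 103.5 K. Constrained thermal stress σ = E·α·ΔT = 296.0×10³ MPa × 3.44×10⁻⁶ × 103.5 = 105 MPa (compressive).
Compare to σ_y = 551 MPa: σ < σ_y, so it does not yield.

does not yield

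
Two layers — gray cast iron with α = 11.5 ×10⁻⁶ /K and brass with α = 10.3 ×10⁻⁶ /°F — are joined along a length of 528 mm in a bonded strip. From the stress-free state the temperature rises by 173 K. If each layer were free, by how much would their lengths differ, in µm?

brass: α = 10.3×10⁻⁶/°F × 9/5 = 18.5×10⁻⁶/K.
Δα = |11.5 − 18.5|×10⁻⁶/K = 7.04×10⁻⁶/K.
ΔL_mismatch = Δα·L·ΔT = 7.04×10⁻⁶ × 528.0 mm × 173.0 K = 643 µm.

643 µm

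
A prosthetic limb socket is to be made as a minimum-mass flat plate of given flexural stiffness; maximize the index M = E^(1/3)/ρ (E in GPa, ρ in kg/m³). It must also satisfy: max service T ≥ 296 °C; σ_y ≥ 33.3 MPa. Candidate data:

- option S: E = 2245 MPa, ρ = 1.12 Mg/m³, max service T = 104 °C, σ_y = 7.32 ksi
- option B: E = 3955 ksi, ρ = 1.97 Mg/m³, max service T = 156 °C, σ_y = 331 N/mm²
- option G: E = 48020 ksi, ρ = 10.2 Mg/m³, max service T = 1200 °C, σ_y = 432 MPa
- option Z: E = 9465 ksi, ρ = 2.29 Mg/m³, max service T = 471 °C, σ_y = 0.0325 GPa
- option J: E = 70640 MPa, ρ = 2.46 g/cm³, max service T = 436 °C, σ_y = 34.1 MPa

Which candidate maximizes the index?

option J

Screen on constraints: max service T ≥ 296 °C; σ_y ≥ 33.3 MPa. Survivors: option G, option J.
Normalizing units and computing the index:
  option G: E = 331.1 GPa, ρ = 10200 kg/m³
  option J: E = 70.64 GPa, ρ = 2460 kg/m³
  option J: M = 1.68×10⁻³
  option G: M = 0.678×10⁻³
The maximum is for option J.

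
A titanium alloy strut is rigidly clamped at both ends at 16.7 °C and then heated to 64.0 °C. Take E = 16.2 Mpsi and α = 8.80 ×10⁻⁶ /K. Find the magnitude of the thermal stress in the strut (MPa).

E = 16.2 Mpsi = 111.7 GPa.
ΔT = 47.30 K. Constrained thermal stress σ = E·α·ΔT = 111.7×10³ MPa × 8.80×10⁻⁶ × 47.30 = 46.5 MPa (compressive).

46.5 MPa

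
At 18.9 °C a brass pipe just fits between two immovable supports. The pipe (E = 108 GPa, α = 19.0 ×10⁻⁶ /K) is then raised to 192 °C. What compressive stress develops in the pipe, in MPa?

ΔT = 173.1 K. Constrained thermal stress σ = E·α·ΔT = 108.0×10³ MPa × 19.0×10⁻⁶ × 173.1 = 355 MPa (compressive).

355 MPa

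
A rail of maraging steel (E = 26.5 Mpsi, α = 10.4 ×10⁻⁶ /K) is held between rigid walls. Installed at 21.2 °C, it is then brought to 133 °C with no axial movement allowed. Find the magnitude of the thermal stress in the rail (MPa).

212 MPa

E = 26.5 Mpsi = 182.7 GPa.
ΔT = 111.8 K. Constrained thermal stress σ = E·α·ΔT = 182.7×10³ MPa × 10.4×10⁻⁶ × 111.8 = 212 MPa (compressive).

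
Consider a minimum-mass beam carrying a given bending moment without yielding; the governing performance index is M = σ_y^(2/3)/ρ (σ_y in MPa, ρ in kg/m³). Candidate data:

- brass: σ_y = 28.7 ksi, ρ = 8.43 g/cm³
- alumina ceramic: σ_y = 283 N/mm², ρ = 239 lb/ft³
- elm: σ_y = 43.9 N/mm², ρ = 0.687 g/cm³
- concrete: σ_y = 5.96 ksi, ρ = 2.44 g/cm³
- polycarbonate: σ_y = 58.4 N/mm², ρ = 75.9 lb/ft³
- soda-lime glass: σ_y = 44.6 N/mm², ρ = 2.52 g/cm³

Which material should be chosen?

elm

Normalizing units and computing the index:
  brass: σ_y = 197.9 MPa, ρ = 8430 kg/m³
  alumina ceramic: σ_y = 283.0 MPa, ρ = 3828 kg/m³
  elm: σ_y = 43.90 MPa, ρ = 687.0 kg/m³
  concrete: σ_y = 41.09 MPa, ρ = 2440 kg/m³
  polycarbonate: σ_y = 58.40 MPa, ρ = 1216 kg/m³
  soda-lime glass: σ_y = 44.60 MPa, ρ = 2520 kg/m³
  elm: M = 18.1×10⁻³
  polycarbonate: M = 12.4×10⁻³
  alumina ceramic: M = 11.3×10⁻³
  soda-lime glass: M = 4.99×10⁻³
  concrete: M = 4.88×10⁻³
  brass: M = 4.03×10⁻³
Highest index: elm.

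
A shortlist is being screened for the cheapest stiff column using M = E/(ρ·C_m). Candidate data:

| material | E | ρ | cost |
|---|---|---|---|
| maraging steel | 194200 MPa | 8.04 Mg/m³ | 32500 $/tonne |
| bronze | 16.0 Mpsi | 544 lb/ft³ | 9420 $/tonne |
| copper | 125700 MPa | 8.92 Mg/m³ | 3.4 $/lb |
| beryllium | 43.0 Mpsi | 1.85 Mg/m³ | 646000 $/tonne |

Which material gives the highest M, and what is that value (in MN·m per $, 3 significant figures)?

Convert each candidate to consistent units, then evaluate M:
  maraging steel: E = 194.2 GPa, ρ = 8040 kg/m³, cost = 32.50 $/kg
  bronze: E = 110.3 GPa, ρ = 8714 kg/m³, cost = 9.420 $/kg
  copper: E = 125.7 GPa, ρ = 8920 kg/m³, cost = 7.496 $/kg
  beryllium: E = 296.5 GPa, ρ = 1850 kg/m³, cost = 646.0 $/kg
  copper: M = 1.88 MN·m per $
  bronze: M = 1.34 MN·m per $
  maraging steel: M = 0.743 MN·m per $
  beryllium: M = 0.248 MN·m per $
Copper has the largest M.

copper, M = 1.88 MN·m per $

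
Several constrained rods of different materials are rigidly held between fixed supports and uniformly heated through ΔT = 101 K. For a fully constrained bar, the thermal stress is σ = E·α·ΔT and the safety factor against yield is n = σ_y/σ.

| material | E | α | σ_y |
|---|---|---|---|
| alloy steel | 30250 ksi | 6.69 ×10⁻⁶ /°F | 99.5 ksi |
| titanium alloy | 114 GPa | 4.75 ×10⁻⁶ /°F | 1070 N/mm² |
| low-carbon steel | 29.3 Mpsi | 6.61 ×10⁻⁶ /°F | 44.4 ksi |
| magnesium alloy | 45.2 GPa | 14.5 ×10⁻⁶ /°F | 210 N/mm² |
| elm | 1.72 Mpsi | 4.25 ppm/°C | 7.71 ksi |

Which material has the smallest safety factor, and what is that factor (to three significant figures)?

Per material, after unit conversion:
  alloy steel: E = 208.6, α = 12.0, σ_y = 686.0 → σ = 254 MPa, n = 2.70
  titanium alloy: E = 114.0, α = 8.55, σ_y = 1070 → σ = 98.4 MPa, n = 10.9
  low-carbon steel: E = 202.0, α = 11.9, σ_y = 306.1 → σ = 243 MPa, n = 1.26
  magnesium alloy: E = 45.20, α = 26.1, σ_y = 210.0 → σ = 119 MPa, n = 1.76
  elm: E = 11.86, α = 4.25, σ_y = 53.16 → σ = 5.09 MPa, n = 10.4
Smallest n: low-carbon steel with n = 1.26.

low-carbon steel, n = 1.26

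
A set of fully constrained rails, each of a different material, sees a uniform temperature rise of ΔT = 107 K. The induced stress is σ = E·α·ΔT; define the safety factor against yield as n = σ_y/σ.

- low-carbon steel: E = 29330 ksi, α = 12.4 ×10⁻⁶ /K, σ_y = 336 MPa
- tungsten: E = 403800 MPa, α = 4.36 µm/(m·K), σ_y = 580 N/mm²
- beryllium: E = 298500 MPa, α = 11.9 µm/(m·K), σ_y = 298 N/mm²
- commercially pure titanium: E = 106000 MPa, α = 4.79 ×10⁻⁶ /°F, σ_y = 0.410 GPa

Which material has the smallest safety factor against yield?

In consistent units (E in GPa, α in ×10⁻⁶/K, σ_y in MPa):
  low-carbon steel: E = 202.2, α = 12.4, σ_y = 336.0 → σ = 268 MPa, n = 1.25
  tungsten: E = 403.8, α = 4.36, σ_y = 580.0 → σ = 188 MPa, n = 3.08
  beryllium: E = 298.5, α = 11.9, σ_y = 298.0 → σ = 380 MPa, n = 0.784
  commercially pure titanium: E = 106.0, α = 8.62, σ_y = 410.0 → σ = 97.8 MPa, n = 4.19
The minimum is beryllium at n = 0.784.

beryllium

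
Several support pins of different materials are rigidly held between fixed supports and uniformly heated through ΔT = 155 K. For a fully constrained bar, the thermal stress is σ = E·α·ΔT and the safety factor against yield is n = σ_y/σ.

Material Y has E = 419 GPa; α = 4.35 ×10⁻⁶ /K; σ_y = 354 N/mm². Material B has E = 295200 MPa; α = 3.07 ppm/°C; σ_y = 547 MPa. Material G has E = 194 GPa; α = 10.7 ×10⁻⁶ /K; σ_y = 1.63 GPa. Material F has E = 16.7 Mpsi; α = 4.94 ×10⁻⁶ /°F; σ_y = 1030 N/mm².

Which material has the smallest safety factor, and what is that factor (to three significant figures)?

material Y, n = 1.25

Per material, after unit conversion:
  material Y: E = 419.0, α = 4.35, σ_y = 354.0 → σ = 283 MPa, n = 1.25
  material B: E = 295.2, α = 3.07, σ_y = 547.0 → σ = 140 MPa, n = 3.89
  material G: E = 194.0, α = 10.7, σ_y = 1630 → σ = 322 MPa, n = 5.07
  material F: E = 115.1, α = 8.89, σ_y = 1030 → σ = 159 MPa, n = 6.49
Smallest n: material Y with n = 1.25.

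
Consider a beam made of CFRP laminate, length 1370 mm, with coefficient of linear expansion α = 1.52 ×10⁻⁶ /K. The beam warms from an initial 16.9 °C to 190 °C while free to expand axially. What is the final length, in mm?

1370.4 mm

ΔT = 190 − 16.9 = 173.1 K.
ΔL = α·L₀·ΔT = 1.52×10⁻⁶ × 1370 mm × 173.1 K = 0.360 mm.
L = L₀ + ΔL = 1370 + 0.360 = 1370.4 mm.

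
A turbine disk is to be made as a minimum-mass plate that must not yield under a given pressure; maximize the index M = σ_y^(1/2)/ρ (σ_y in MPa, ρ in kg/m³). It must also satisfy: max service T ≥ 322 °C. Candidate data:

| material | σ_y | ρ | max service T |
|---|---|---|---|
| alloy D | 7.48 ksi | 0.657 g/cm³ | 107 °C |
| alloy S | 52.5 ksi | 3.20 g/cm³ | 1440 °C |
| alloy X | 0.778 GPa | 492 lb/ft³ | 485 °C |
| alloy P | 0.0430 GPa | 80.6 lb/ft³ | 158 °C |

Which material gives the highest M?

alloy S

Screen on constraints: max service T ≥ 322 °C. Survivors: alloy S, alloy X.
Normalizing units and computing the index:
  alloy S: σ_y = 362.0 MPa, ρ = 3200 kg/m³
  alloy X: σ_y = 778.0 MPa, ρ = 7881 kg/m³
  alloy S: M = 5.95×10⁻³
  alloy X: M = 3.54×10⁻³
Highest index: alloy S.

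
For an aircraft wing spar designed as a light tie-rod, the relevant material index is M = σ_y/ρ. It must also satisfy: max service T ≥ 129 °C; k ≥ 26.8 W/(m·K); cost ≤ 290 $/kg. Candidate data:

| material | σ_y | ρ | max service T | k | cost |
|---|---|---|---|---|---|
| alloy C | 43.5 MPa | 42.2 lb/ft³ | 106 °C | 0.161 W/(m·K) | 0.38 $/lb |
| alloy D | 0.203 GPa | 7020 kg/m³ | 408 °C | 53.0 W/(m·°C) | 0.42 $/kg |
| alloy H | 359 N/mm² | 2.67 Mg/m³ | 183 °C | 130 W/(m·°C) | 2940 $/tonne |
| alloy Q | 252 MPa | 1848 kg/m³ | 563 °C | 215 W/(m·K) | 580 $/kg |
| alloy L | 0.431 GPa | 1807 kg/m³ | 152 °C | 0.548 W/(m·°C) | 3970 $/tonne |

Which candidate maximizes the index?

alloy H

Screen on constraints: max service T ≥ 129 °C; k ≥ 26.8 W/(m·K); cost ≤ 290 $/kg. Survivors: alloy D, alloy H.
In SI units:
  alloy D: σ_y = 203.0 MPa, ρ = 7020 kg/m³
  alloy H: σ_y = 359.0 MPa, ρ = 2670 kg/m³
  alloy H: M = 134 kN·m/kg
  alloy D: M = 28.9 kN·m/kg
Highest index: alloy H.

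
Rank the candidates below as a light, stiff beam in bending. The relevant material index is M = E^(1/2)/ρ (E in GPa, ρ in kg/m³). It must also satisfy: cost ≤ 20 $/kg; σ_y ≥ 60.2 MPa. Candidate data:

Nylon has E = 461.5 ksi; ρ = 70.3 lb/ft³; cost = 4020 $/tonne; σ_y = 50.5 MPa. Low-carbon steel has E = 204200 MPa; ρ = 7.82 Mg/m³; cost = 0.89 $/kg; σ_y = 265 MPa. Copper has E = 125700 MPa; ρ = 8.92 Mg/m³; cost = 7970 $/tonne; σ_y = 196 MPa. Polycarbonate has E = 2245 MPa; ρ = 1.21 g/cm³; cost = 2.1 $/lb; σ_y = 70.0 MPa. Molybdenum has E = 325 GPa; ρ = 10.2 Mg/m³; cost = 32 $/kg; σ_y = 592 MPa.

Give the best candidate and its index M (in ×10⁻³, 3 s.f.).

low-carbon steel, M = 1.83×10⁻³

Screen on constraints: cost ≤ 20 $/kg; σ_y ≥ 60.2 MPa. Survivors: low-carbon steel, copper, polycarbonate.
In SI units:
  low-carbon steel: E = 204.2 GPa, ρ = 7820 kg/m³
  copper: E = 125.7 GPa, ρ = 8920 kg/m³
  polycarbonate: E = 2.245 GPa, ρ = 1210 kg/m³
  low-carbon steel: M = 1.83×10⁻³
  copper: M = 1.26×10⁻³
  polycarbonate: M = 1.24×10⁻³
Highest index: low-carbon steel.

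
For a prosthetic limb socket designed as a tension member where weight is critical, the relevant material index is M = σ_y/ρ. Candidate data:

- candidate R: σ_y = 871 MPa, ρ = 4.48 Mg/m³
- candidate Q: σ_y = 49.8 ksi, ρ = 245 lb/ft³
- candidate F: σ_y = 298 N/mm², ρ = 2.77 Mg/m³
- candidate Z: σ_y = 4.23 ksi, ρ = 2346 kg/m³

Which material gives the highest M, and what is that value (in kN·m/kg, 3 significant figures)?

Normalizing units and computing the index:
  candidate R: σ_y = 871.0 MPa, ρ = 4480 kg/m³
  candidate Q: σ_y = 343.4 MPa, ρ = 3925 kg/m³
  candidate F: σ_y = 298.0 MPa, ρ = 2770 kg/m³
  candidate Z: σ_y = 29.16 MPa, ρ = 2346 kg/m³
  candidate R: M = 194 kN·m/kg
  candidate F: M = 108 kN·m/kg
  candidate Q: M = 87.5 kN·m/kg
  candidate Z: M = 12.4 kN·m/kg
Highest index: candidate R.

candidate R, M = 194 kN·m/kg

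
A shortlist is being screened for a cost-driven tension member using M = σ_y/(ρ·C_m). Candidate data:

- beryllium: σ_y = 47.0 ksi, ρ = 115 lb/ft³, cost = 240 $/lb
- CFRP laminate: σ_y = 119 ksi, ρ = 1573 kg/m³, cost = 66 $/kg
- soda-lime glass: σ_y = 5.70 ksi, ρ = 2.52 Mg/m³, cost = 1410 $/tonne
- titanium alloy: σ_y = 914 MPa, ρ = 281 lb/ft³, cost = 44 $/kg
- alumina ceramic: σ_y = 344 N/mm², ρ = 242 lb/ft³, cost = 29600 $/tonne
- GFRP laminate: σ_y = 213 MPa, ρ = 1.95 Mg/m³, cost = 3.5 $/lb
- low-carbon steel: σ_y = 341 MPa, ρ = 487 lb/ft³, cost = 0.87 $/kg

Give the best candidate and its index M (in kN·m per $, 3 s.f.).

low-carbon steel, M = 50.2 kN·m per $

After converting to SI:
  beryllium: σ_y = 324.1 MPa, ρ = 1842 kg/m³, cost = 529.1 $/kg
  CFRP laminate: σ_y = 820.5 MPa, ρ = 1573 kg/m³, cost = 66.00 $/kg
  soda-lime glass: σ_y = 39.30 MPa, ρ = 2520 kg/m³, cost = 1.410 $/kg
  titanium alloy: σ_y = 914.0 MPa, ρ = 4501 kg/m³, cost = 44.00 $/kg
  alumina ceramic: σ_y = 344.0 MPa, ρ = 3876 kg/m³, cost = 29.60 $/kg
  GFRP laminate: σ_y = 213.0 MPa, ρ = 1950 kg/m³, cost = 7.716 $/kg
  low-carbon steel: σ_y = 341.0 MPa, ρ = 7801 kg/m³, cost = 0.8700 $/kg
  low-carbon steel: M = 50.2 kN·m per $
  GFRP laminate: M = 14.2 kN·m per $
  soda-lime glass: M = 11.1 kN·m per $
  CFRP laminate: M = 7.90 kN·m per $
  titanium alloy: M = 4.61 kN·m per $
  alumina ceramic: M = 3.00 kN·m per $
  beryllium: M = 0.332 kN·m per $
Highest index: low-carbon steel.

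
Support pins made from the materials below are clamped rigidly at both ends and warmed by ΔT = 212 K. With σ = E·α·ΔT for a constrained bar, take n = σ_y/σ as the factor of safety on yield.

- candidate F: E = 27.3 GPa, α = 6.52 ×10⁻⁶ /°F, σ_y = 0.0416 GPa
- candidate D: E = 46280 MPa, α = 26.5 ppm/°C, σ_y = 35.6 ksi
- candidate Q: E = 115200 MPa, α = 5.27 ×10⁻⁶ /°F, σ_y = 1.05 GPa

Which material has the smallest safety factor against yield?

candidate F

With everything in SI (GPa, ×10⁻⁶/K, MPa):
  candidate F: E = 27.30, α = 11.7, σ_y = 41.60 → σ = 67.9 MPa, n = 0.612
  candidate D: E = 46.28, α = 26.5, σ_y = 245.5 → σ = 260 MPa, n = 0.944
  candidate Q: E = 115.2, α = 9.49, σ_y = 1050 → σ = 232 MPa, n = 4.53
Candidate F has the lowest safety factor, n = 0.612.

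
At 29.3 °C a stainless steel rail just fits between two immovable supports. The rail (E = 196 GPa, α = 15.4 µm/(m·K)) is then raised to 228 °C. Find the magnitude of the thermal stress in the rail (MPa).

ΔT = 198.7 K. Constrained thermal stress σ = E·α·ΔT = 196.0×10³ MPa × 15.4×10⁻⁶ × 198.7 = 600 MPa (compressive).

600 MPa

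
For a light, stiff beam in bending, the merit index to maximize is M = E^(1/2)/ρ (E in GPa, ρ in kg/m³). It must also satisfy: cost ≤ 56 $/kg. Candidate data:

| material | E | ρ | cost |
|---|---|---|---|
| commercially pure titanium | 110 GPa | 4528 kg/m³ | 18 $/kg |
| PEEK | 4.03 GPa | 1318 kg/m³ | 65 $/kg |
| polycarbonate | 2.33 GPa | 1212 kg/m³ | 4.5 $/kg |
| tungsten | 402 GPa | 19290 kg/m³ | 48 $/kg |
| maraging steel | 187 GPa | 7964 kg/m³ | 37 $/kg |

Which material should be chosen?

commercially pure titanium

Screen on constraints: cost ≤ 56 $/kg. Survivors: commercially pure titanium, polycarbonate, tungsten, maraging steel.
Computing M directly (units already consistent):
  commercially pure titanium: M = 2.32×10⁻³
  maraging steel: M = 1.72×10⁻³
  polycarbonate: M = 1.26×10⁻³
  tungsten: M = 1.04×10⁻³
Highest index: commercially pure titanium.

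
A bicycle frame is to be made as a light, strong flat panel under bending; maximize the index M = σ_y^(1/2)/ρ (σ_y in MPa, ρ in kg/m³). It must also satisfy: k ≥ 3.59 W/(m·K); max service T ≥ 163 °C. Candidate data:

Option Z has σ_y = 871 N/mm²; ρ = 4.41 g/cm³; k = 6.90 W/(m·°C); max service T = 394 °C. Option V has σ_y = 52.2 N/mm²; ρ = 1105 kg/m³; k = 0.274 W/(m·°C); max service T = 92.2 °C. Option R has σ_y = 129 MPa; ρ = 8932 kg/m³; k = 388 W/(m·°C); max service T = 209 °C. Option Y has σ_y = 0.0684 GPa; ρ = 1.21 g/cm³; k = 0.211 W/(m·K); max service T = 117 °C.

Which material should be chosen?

Screen on constraints: k ≥ 3.59 W/(m·K); max service T ≥ 163 °C. Survivors: option Z, option R.
Putting every candidate on a common basis:
  option Z: σ_y = 871.0 MPa, ρ = 4410 kg/m³
  option R: σ_y = 129.0 MPa, ρ = 8932 kg/m³
  option Z: M = 6.69×10⁻³
  option R: M = 1.27×10⁻³
Option Z ranks first.

option Z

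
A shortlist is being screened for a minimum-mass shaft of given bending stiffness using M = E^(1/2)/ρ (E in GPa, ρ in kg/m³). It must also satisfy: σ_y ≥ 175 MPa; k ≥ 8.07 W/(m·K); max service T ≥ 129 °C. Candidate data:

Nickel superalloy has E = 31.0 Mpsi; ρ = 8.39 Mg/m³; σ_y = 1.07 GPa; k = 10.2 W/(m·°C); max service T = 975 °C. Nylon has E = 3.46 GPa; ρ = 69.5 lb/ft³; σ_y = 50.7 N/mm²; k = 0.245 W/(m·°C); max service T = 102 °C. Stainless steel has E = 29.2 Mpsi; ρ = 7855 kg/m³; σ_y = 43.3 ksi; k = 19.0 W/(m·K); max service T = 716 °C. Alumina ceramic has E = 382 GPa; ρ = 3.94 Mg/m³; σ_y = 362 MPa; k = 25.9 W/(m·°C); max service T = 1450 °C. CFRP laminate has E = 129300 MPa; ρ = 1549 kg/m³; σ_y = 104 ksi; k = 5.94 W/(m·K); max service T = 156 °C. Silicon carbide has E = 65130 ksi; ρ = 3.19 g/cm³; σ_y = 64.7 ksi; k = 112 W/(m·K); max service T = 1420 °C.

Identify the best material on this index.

silicon carbide

Screen on constraints: σ_y ≥ 175 MPa; k ≥ 8.07 W/(m·K); max service T ≥ 129 °C. Survivors: nickel superalloy, stainless steel, alumina ceramic, silicon carbide.
After converting to SI:
  nickel superalloy: E = 213.7 GPa, ρ = 8390 kg/m³
  stainless steel: E = 201.3 GPa, ρ = 7855 kg/m³
  alumina ceramic: E = 382.0 GPa, ρ = 3940 kg/m³
  silicon carbide: E = 449.1 GPa, ρ = 3190 kg/m³
  silicon carbide: M = 6.64×10⁻³
  alumina ceramic: M = 4.96×10⁻³
  stainless steel: M = 1.81×10⁻³
  nickel superalloy: M = 1.74×10⁻³
Highest index: silicon carbide.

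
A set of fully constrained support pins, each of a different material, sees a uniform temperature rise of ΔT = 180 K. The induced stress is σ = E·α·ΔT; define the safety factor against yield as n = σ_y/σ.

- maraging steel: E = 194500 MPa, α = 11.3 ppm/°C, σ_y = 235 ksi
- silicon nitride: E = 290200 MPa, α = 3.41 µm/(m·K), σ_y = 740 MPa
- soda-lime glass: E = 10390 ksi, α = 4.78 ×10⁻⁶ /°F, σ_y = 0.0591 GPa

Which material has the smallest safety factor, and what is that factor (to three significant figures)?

soda-lime glass, n = 0.533

In consistent units (E in GPa, α in ×10⁻⁶/K, σ_y in MPa):
  maraging steel: E = 194.5, α = 11.3, σ_y = 1620 → σ = 396 MPa, n = 4.10
  silicon nitride: E = 290.2, α = 3.41, σ_y = 740.0 → σ = 178 MPa, n = 4.15
  soda-lime glass: E = 71.64, α = 8.60, σ_y = 59.10 → σ = 111 MPa, n = 0.533
The minimum is soda-lime glass at n = 0.533.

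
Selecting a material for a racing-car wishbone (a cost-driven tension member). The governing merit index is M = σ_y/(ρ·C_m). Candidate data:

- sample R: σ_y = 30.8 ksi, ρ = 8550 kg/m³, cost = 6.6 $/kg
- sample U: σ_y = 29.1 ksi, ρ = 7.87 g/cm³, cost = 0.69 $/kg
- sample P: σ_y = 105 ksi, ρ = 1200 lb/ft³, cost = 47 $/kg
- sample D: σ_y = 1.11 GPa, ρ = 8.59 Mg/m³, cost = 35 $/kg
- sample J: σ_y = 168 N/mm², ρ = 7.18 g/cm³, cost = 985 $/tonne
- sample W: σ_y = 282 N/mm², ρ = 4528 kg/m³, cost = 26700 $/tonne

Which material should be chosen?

sample U

Normalizing units and computing the index:
  sample R: σ_y = 212.4 MPa, ρ = 8550 kg/m³, cost = 6.600 $/kg
  sample U: σ_y = 200.6 MPa, ρ = 7870 kg/m³, cost = 0.6900 $/kg
  sample P: σ_y = 723.9 MPa, ρ = 19220 kg/m³, cost = 47.00 $/kg
  sample D: σ_y = 1110 MPa, ρ = 8590 kg/m³, cost = 35.00 $/kg
  sample J: σ_y = 168.0 MPa, ρ = 7180 kg/m³, cost = 0.9850 $/kg
  sample W: σ_y = 282.0 MPa, ρ = 4528 kg/m³, cost = 26.70 $/kg
  sample U: M = 36.9 kN·m per $
  sample J: M = 23.8 kN·m per $
  sample R: M = 3.76 kN·m per $
  sample D: M = 3.69 kN·m per $
  sample W: M = 2.33 kN·m per $
  sample P: M = 0.801 kN·m per $
The maximum is for sample U.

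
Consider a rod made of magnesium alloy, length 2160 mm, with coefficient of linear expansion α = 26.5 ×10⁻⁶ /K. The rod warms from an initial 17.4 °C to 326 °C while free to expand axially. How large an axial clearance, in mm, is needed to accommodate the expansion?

17.7 mm

ΔT = 326 − 17.4 = 308.6 K.
ΔL = α·L₀·ΔT = 26.5×10⁻⁶ × 2160 mm × 308.6 K = 17.7 mm.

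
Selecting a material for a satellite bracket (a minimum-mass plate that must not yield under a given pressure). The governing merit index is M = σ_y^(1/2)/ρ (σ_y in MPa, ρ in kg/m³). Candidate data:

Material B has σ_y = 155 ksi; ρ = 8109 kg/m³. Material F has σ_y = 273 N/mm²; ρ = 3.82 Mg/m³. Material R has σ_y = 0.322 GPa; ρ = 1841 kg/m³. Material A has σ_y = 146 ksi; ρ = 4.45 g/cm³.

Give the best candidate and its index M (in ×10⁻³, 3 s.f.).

In SI units:
  material B: σ_y = 1069 MPa, ρ = 8109 kg/m³
  material F: σ_y = 273.0 MPa, ρ = 3820 kg/m³
  material R: σ_y = 322.0 MPa, ρ = 1841 kg/m³
  material A: σ_y = 1007 MPa, ρ = 4450 kg/m³
  material R: M = 9.75×10⁻³
  material A: M = 7.13×10⁻³
  material F: M = 4.33×10⁻³
  material B: M = 4.03×10⁻³
Material R ranks first.

material R, M = 9.75×10⁻³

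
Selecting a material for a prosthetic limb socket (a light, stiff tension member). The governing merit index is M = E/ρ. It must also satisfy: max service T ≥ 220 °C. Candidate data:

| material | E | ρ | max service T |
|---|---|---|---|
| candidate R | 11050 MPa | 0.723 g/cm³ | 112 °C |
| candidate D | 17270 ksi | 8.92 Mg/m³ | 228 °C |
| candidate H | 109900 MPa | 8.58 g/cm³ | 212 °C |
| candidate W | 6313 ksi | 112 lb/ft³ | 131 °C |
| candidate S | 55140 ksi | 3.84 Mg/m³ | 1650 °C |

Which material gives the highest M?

candidate S

Screen on constraints: max service T ≥ 220 °C. Survivors: candidate D, candidate S.
Convert each candidate to consistent units, then evaluate M:
  candidate D: E = 119.1 GPa, ρ = 8920 kg/m³
  candidate S: E = 380.2 GPa, ρ = 3840 kg/m³
  candidate S: M = 99.0 MN·m/kg
  candidate D: M = 13.3 MN·m/kg
Candidate S has the largest M.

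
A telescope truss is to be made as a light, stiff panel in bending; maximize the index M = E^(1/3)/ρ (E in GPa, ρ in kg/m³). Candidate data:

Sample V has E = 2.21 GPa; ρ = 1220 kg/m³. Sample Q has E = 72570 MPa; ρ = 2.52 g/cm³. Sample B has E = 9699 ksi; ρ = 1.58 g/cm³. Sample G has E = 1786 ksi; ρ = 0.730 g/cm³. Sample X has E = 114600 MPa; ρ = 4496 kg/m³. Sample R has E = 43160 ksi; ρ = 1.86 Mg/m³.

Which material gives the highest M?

In SI units:
  sample V: E = 2.210 GPa, ρ = 1220 kg/m³
  sample Q: E = 72.57 GPa, ρ = 2520 kg/m³
  sample B: E = 66.87 GPa, ρ = 1580 kg/m³
  sample G: E = 12.31 GPa, ρ = 730.0 kg/m³
  sample X: E = 114.6 GPa, ρ = 4496 kg/m³
  sample R: E = 297.6 GPa, ρ = 1860 kg/m³
  sample R: M = 3.59×10⁻³
  sample G: M = 3.16×10⁻³
  sample B: M = 2.57×10⁻³
  sample Q: M = 1.66×10⁻³
  sample X: M = 1.08×10⁻³
  sample V: M = 1.07×10⁻³
The maximum is for sample R.

sample R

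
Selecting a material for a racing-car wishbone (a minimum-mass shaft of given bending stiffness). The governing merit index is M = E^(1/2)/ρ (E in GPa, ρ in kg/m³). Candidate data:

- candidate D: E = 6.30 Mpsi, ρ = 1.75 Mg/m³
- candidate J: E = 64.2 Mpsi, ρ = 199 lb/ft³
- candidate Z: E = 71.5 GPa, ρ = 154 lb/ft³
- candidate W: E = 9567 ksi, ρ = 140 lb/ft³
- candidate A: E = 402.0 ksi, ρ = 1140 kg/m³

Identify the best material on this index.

candidate J

After converting to SI:
  candidate D: E = 43.44 GPa, ρ = 1750 kg/m³
  candidate J: E = 442.6 GPa, ρ = 3188 kg/m³
  candidate Z: E = 71.50 GPa, ρ = 2467 kg/m³
  candidate W: E = 65.96 GPa, ρ = 2243 kg/m³
  candidate A: E = 2.772 GPa, ρ = 1140 kg/m³
  candidate J: M = 6.60×10⁻³
  candidate D: M = 3.77×10⁻³
  candidate W: M = 3.62×10⁻³
  candidate Z: M = 3.43×10⁻³
  candidate A: M = 1.46×10⁻³
The maximum is for candidate J.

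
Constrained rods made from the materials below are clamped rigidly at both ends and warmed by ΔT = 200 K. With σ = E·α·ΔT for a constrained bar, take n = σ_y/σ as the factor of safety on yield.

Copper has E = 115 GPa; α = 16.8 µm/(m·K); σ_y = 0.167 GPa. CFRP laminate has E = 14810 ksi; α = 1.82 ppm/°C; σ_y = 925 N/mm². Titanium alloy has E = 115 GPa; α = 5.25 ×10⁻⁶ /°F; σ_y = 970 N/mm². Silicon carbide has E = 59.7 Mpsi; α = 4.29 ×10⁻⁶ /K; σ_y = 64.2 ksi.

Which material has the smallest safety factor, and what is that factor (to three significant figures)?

Per material, after unit conversion:
  copper: E = 115.0, α = 16.8, σ_y = 167.0 → σ = 386 MPa, n = 0.432
  CFRP laminate: E = 102.1, α = 1.82, σ_y = 925.0 → σ = 37.2 MPa, n = 24.9
  titanium alloy: E = 115.0, α = 9.45, σ_y = 970.0 → σ = 217 MPa, n = 4.46
  silicon carbide: E = 411.6, α = 4.29, σ_y = 442.6 → σ = 353 MPa, n = 1.25
Copper has the lowest safety factor, n = 0.432.

copper, n = 0.432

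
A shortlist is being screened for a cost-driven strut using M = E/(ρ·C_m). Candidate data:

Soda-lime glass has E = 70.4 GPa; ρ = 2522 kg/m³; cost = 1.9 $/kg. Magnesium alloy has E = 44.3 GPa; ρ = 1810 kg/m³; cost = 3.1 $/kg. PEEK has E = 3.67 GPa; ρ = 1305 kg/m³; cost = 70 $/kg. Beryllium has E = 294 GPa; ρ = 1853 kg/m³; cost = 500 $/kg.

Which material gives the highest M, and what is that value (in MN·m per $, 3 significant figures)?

soda-lime glass, M = 14.7 MN·m per $

Evaluate M for each candidate:
  soda-lime glass: M = 14.7 MN·m per $
  magnesium alloy: M = 7.90 MN·m per $
  beryllium: M = 0.317 MN·m per $
  PEEK: M = 0.0402 MN·m per $
The maximum is for soda-lime glass.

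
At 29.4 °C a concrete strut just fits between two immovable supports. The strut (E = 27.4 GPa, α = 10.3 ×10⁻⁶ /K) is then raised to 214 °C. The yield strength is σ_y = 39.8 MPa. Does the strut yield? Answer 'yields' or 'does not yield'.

yields

ΔT = 184.6 K. Constrained thermal stress σ = E·α·ΔT = 27.40×10³ MPa × 10.3×10⁻⁶ × 184.6 = 52.1 MPa (compressive).
Compare to σ_y = 39.8 MPa: σ ≥ σ_y, so it yields.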